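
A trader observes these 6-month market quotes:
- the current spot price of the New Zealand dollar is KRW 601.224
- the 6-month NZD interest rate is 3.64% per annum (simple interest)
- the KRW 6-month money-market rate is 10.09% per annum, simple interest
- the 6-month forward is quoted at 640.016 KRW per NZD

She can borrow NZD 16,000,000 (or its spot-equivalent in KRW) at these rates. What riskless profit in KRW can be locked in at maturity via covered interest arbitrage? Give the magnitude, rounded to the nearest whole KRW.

KRW 321,736,646

T = 6/12 years.
Invest the NZD and cover forward: 16,000,000 × 1.018200 × 640.016 = KRW 10,426,628,659.20.
Convert at spot and invest in KRW: 16,000,000 × 601.224 × 1.050450 = KRW 10,104,892,012.80.
The quoted forward overvalues NZD, so borrow KRW, buy NZD at spot, deposit the NZD at 3.64%, and sell the proceeds forward at 640.016.
Arbitrage profit = |10,426,628,659.20 − 10,104,892,012.80| = KRW 321,736,646.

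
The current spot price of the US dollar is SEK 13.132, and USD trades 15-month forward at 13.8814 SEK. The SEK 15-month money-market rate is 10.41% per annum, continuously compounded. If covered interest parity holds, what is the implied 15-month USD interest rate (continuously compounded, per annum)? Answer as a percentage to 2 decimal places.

T = 15/12 years.
CIP gives F = S · g_SEK/g_USD, so g_SEK/g_USD = 13.8814/13.132 = 1.0570667.
The SEK side grows by e^(0.1041×15/12) = 1.1389707.
Hence g_USD = 1.0774823.
Take logs: ln 1.0774823 / (15/12) = 0.059702, so 5.97%.

5.97%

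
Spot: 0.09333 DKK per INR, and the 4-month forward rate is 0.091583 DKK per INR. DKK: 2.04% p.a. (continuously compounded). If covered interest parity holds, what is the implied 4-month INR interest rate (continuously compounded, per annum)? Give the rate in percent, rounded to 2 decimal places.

T = 4/12 years.
F/S = 0.091583/0.09333 = 0.9812815 = (growth of DKK) / (growth of INR).
The DKK side grows by e^(0.0204×4/12) = 1.0068232.
So the INR growth factor = 1.0260289.
Take logs: ln 1.0260289 / (4/12) = 0.077088, so 7.71%.

7.71%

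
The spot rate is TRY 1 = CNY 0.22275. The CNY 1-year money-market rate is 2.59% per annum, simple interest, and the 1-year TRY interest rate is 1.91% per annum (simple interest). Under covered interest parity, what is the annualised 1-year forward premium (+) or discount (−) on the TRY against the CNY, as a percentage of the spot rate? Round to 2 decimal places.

T = 1 year.
CIP forward (CNY per TRY) = 0.22275 × 1.025900/1.019100 = 0.22423631.
Annualised premium = (F − S)/S × (1/T) = (0.22423631 − 0.22275)/0.22275 ÷ 1 = 0.67%.

+0.67%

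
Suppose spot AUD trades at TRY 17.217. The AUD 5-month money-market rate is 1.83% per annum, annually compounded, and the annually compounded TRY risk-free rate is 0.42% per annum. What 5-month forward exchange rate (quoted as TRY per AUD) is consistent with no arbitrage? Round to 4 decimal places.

17.1173

T = 5/12 years.
TRY growth factor: (1 + 0.0042)^(5/12) = 1.00174786.
AUD accumulates by (1 + 0.0183)^(5/12) = 1.00758469.
So F = 17.217 × 1.00174786 / 1.00758469 = 17.117264 (TRY/AUD).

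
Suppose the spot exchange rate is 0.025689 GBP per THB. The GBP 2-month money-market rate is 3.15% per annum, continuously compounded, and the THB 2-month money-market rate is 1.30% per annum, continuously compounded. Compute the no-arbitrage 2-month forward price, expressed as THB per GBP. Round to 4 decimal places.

38.8073

T = 2/12 years.
Growth of 1 GBP over T: e^(0.0315×2/12) = 1.00526381.
THB growth factor: e^(0.0130×2/12) = 1.00216902.
CIP: F = S · (grow GBP)/(grow THB) = 0.025689 × 1.00526381/1.00216902 = 0.025768330 GBP per THB.
Invert for THB per GBP: 1 / 0.025768330 = 38.8073.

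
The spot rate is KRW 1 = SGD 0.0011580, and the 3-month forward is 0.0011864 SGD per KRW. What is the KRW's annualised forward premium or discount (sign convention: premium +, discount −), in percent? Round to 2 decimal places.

+9.81%

T = 3/12 years.
KRW trades forward at +2.45250% vs spot over the period.
Per annum: 0.0245250 / (3/12) = 0.098100 = 9.81%.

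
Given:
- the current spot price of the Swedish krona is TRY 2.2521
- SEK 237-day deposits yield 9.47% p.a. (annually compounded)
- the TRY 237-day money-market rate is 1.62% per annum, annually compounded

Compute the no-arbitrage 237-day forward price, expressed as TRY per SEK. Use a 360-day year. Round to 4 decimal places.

2.1444

T = 237/360 years.
TRY accumulates by (1 + 0.0162)^(237/360) = 1.0106357.
SEK growth factor: (1 + 0.0947)^(237/360) = 1.0613761.
CIP: F = S · (grow TRY)/(grow SEK) = 2.2521 × 1.0106357/1.0613761 = 2.144436 TRY per SEK.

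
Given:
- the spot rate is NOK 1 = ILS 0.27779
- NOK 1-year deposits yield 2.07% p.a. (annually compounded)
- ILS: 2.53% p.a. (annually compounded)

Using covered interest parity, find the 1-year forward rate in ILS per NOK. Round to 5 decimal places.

T = 1 year.
ILS accumulates by (1 + 0.0253)^1 = 1.025300.
NOK accumulates by (1 + 0.0207)^1 = 1.020700.
Forward (ILS per NOK) = 0.27779 × 1.025300 / 1.020700 = 0.2790419.

0.27904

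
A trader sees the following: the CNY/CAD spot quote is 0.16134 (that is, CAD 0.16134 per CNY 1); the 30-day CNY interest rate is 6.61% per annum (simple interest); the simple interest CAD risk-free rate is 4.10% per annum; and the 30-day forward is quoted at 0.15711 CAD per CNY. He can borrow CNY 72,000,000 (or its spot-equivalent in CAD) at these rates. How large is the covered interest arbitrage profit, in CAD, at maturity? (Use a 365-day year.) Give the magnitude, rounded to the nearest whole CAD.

T = 30/365 years.
Route A — deposit CNY, sell forward: 72,000,000 × 1.0054328767 × 0.15711 = CAD 11,373,376.27.
Route B — convert at spot, deposit CAD: 72,000,000 × 0.16134 × 1.003369863 = CAD 11,655,625.95.
The quoted forward undervalues CNY, so borrow CNY, convert to CAD at spot, deposit the CAD at 4.10%, and buy CNY forward at 0.15711 to cover the loan.
Arbitrage profit = |11,373,376.27 − 11,655,625.95| = CAD 282,250.

CAD 282,250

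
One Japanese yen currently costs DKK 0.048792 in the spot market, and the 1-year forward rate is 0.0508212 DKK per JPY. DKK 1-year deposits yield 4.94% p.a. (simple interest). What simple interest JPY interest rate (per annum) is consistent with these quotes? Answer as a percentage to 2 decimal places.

T = 1 year.
CIP gives F = S · g_DKK/g_JPY, so g_DKK/g_JPY = 0.0508212/0.048792 = 1.0415888.
The DKK side grows by 1 + 0.0494×1 = 1.049400.
That pins the JPY growth at 1.0074993.
r = (1.0074993 − 1)/1 = 0.007499 → 0.75%.

0.75%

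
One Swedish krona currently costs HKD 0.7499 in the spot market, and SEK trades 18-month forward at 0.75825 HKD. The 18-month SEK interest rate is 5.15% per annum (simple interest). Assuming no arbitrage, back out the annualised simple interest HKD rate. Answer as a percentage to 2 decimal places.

T = 18/12 years.
F/S = 0.75825/0.7499 = 1.0111348 = (growth of HKD) / (growth of SEK).
SEK growth factor: 1 + 0.0515×18/12 = 1.077250.
That pins the HKD growth at 1.089245.
(1.089245 − 1)/T = 0.059497, i.e. 5.95%.

5.95%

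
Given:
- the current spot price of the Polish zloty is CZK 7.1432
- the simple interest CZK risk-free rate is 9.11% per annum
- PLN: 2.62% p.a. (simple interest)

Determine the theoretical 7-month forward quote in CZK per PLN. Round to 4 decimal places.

T = 7/12 years.
CZK growth factor: 1 + 0.0911×7/12 = 1.0531417.
PLN growth factor: 1 + 0.0262×7/12 = 1.0152833.
Forward (CZK per PLN) = 7.1432 × 1.0531417 / 1.0152833 = 7.409559.

7.4096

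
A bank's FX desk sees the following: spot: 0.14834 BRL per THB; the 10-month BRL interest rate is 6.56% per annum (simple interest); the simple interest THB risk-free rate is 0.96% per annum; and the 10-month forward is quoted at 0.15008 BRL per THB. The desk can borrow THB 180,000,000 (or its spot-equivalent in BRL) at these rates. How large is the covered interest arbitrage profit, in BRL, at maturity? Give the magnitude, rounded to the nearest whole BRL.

BRL 930,350

T = 10/12 years.
Keep in THB, deliver into the forward: 180,000,000·1.008000·0.15008 = BRL 27,230,515.20.
Swap to BRL now, deposit: 180,000,000·0.14834·1.0546666667 = BRL 28,160,865.60.
The quoted forward undervalues THB, so borrow THB, convert to BRL at spot, deposit the BRL at 6.56%, and buy THB forward at 0.15008 to cover the loan.
The gap between the two covered legs is BRL 930,350.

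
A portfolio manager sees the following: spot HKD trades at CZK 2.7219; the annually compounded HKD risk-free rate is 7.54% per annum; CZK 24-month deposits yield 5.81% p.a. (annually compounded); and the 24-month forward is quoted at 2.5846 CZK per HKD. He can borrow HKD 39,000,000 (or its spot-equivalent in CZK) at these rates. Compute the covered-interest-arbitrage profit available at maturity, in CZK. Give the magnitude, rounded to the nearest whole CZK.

T = 2 years.
Invest the HKD and cover forward: 39,000,000 × 1.15648516 × 2.5846 = CZK 116,573,010.24.
Convert at spot and invest in CZK: 39,000,000 × 2.7219 × 1.11957561 = CZK 118,847,541.26.
The quoted forward undervalues HKD, so borrow HKD, convert to CZK at spot, deposit the CZK at 5.81%, and buy HKD forward at 2.5846 to cover the loan.
The gap between the two covered legs is CZK 2,274,531.

CZK 2,274,531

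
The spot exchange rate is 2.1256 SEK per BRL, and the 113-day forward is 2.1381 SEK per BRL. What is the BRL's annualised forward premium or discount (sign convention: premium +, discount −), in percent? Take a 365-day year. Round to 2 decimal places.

+1.90%

T = 113/365 years.
BRL trades forward at +0.58807% vs spot over the period.
×(1/T) gives 1.90% p.a.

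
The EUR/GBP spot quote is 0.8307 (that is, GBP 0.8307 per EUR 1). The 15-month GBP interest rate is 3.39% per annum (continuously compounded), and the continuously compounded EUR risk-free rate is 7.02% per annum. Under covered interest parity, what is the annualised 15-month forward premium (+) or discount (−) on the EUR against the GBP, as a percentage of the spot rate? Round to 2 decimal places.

T = 15/12 years.
CIP forward (GBP per EUR) = 0.8307 × 1.0432856/1.0917152 = 0.7938493.
Annualised premium = (F − S)/S × (1/T) = (0.7938493 − 0.8307)/0.8307 ÷ (15/12) = -3.55%.

-3.55%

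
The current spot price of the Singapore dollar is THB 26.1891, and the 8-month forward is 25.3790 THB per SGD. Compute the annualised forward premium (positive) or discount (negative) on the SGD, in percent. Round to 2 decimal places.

-4.64%

T = 8/12 years.
(F − S)/S = (25.3790 − 26.1891)/26.1891 = -0.0309327.
×(1/T) gives -4.64% p.a.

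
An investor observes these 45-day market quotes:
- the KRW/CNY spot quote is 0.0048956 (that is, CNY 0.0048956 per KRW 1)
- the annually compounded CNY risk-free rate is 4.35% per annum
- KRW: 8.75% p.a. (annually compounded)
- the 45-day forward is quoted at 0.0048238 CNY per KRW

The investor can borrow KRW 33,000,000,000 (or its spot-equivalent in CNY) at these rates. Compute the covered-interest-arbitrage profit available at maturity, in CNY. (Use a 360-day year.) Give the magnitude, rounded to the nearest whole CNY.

T = 45/360 years.
Route A — deposit KRW, sell forward: 33,000,000,000 × 1.01054034768 × 0.0048238 = CNY 160,863,269.46.
Route B — convert at spot, deposit CNY: 33,000,000,000 × 0.0048956 × 1.00533674591 = CNY 162,416,976.92.
The quoted forward undervalues KRW, so borrow KRW, convert to CNY at spot, deposit the CNY at 4.35%, and buy KRW forward at 0.0048238 to cover the loan.
The gap between the two covered legs is CNY 1,553,707.

CNY 1,553,707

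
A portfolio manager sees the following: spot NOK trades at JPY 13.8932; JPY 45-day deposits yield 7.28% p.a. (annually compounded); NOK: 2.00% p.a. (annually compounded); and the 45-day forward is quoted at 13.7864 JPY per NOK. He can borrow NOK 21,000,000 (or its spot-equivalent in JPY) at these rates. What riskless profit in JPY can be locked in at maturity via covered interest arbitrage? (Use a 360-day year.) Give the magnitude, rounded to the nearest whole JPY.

T = 45/360 years.
Keep in NOK, deliver into the forward: 21,000,000·1.00247839457·13.7864 = JPY 290,231,930.92.
Swap to JPY now, deposit: 21,000,000·13.8932·1.00882269922 = JPY 294,331,286.02.
The quoted forward undervalues NOK, so borrow NOK, convert to JPY at spot, deposit the JPY at 7.28%, and buy NOK forward at 13.7864 to cover the loan.
Profit = 294,331,286.02 − 290,231,930.92 = JPY 4,099,355.

JPY 4,099,355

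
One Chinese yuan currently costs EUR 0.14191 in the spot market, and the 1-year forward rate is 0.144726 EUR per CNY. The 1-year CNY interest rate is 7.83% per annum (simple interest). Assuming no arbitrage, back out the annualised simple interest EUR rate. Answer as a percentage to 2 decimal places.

9.97%

T = 1 year.
CIP gives F = S · g_EUR/g_CNY, so g_EUR/g_CNY = 0.144726/0.14191 = 1.0198436.
The CNY side grows by 1 + 0.0783×1 = 1.078300.
So the EUR growth factor = 1.0996974.
r = (1.0996974 − 1)/1 = 0.099697 → 9.97%.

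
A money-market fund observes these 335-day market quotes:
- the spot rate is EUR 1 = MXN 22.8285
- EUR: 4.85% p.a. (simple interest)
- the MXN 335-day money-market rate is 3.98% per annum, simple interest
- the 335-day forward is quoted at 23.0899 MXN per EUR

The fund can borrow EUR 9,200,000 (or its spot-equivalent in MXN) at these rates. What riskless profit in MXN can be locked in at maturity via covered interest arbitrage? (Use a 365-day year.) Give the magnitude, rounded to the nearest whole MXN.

MXN 4,188,943

T = 335/365 years.
Keep in EUR, deliver into the forward: 9,200,000·1.04451369863·23.0899 = MXN 221,882,995.02.
Swap to MXN now, deposit: 9,200,000·22.8285·1.03652876712 = MXN 217,694,052.03.
The quoted forward overvalues EUR, so borrow MXN, buy EUR at spot, deposit the EUR at 4.85%, and sell the proceeds forward at 23.0899.
The gap between the two covered legs is MXN 4,188,943.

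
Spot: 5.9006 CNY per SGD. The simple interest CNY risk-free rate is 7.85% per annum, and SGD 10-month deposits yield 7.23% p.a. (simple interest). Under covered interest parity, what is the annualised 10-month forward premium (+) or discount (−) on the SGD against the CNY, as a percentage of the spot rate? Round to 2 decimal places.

T = 10/12 years.
No-arbitrage forward: 5.9006 × 1.0654167 / 1.060250 = 5.9293542 CNY/SGD.
(F − S)/S ÷ T = (5.9293542 − 5.9006)/5.9006/(10/12) = 0.005848 → 0.58%.

+0.58%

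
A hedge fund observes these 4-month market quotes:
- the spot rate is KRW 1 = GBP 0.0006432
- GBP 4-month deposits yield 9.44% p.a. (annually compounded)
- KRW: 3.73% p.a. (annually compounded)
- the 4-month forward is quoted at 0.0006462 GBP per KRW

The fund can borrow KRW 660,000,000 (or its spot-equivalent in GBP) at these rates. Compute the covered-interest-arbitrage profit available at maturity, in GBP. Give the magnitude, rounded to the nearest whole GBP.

GBP 5,740

T = 4/12 years.
Invest the KRW and cover forward: 660,000,000 × 1.01228187 × 0.0006462 = GBP 431,730.12.
Convert at spot and invest in GBP: 660,000,000 × 0.0006432 × 1.03052539 = GBP 437,470.39.
The quoted forward undervalues KRW, so borrow KRW, convert to GBP at spot, deposit the GBP at 9.44%, and buy KRW forward at 0.0006462 to cover the loan.
The gap between the two covered legs is GBP 5,740.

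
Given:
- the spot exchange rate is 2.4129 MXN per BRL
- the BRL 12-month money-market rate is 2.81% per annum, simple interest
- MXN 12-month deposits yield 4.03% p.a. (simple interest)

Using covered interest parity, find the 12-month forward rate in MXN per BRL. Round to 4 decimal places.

2.4415

T = 1 year.
MXN accumulates by 1 + 0.0403×1 = 1.040300.
Growth of 1 BRL over T: 1 + 0.0281×1 = 1.028100.
CIP: F = S · (grow MXN)/(grow BRL) = 2.4129 × 1.040300/1.028100 = 2.441533 MXN per BRL.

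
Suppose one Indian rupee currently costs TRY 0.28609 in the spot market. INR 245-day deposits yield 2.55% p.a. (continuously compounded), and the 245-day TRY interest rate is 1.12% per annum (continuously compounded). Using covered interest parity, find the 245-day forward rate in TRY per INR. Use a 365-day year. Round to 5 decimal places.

T = 245/365 years.
TRY growth factor: e^(0.0112×245/365) = 1.0075461.
Growth of 1 INR over T: e^(0.0255×245/365) = 1.0172638.
Forward (TRY per INR) = 0.28609 × 1.0075461 / 1.0172638 = 0.2833570.

0.28336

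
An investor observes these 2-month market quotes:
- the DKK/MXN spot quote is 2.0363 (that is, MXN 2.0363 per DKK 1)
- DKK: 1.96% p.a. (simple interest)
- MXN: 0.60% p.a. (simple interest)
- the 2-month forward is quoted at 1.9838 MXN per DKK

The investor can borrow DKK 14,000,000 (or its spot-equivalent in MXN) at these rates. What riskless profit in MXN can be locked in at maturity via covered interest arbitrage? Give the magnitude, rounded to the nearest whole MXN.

T = 2/12 years.
Keep in DKK, deliver into the forward: 14,000,000·1.0032666667·1.9838 = MXN 27,863,925.79.
Swap to MXN now, deposit: 14,000,000·2.0363·1.001000 = MXN 28,536,708.20.
The quoted forward undervalues DKK, so borrow DKK, convert to MXN at spot, deposit the MXN at 0.60%, and buy DKK forward at 1.9838 to cover the loan.
Arbitrage profit = |27,863,925.79 − 28,536,708.20| = MXN 672,782.

MXN 672,782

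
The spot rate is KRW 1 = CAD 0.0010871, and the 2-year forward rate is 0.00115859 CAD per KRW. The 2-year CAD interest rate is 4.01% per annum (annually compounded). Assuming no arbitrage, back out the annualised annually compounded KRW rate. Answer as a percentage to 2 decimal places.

T = 2 years.
By CIP, F/S equals the CAD-to-KRW growth ratio: 0.00115859/0.0010871 = 1.0657621.
CAD growth factor: (1 + 0.0401)^2 = 1.081808.
Hence g_KRW = 1.0150558.
Annualise: 1.0150558^(1/2) − 1 = 0.007500 = 0.75%.

0.75%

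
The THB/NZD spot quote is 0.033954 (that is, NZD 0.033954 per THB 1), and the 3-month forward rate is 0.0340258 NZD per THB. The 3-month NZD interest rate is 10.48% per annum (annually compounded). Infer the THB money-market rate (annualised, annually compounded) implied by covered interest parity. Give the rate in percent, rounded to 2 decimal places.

T = 3/12 years.
CIP gives F = S · g_NZD/g_THB, so g_NZD/g_THB = 0.0340258/0.033954 = 1.0021146.
NZD growth factor: (1 + 0.1048)^(3/12) = 1.0252291.
That pins the THB growth at 1.0230657.
Annualise: 1.0230657^(12/3) − 1 = 0.095504 = 9.55%.

9.55%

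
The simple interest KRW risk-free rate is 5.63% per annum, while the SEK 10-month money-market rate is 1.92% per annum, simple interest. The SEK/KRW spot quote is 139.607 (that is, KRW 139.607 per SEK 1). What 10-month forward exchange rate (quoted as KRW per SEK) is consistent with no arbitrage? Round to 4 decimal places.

T = 10/12 years.
KRW growth factor: 1 + 0.0563×10/12 = 1.046916667.
SEK growth factor: 1 + 0.0192×10/12 = 1.016000.
CIP: F = S · (grow KRW)/(grow SEK) = 139.607 × 1.046916667/1.016000 = 143.855212 KRW per SEK.

143.8552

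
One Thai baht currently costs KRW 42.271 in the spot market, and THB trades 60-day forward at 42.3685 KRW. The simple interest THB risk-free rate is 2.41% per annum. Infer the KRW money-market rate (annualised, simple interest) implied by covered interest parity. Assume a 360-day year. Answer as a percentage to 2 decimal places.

T = 60/360 years.
F/S = 42.3685/42.271 = 1.0023065 = (growth of KRW) / (growth of THB).
The THB side grows by 1 + 0.0241×60/360 = 1.0040167.
So the KRW growth factor = 1.0063325.
r = (1.0063325 − 1)/(60/360) = 0.037995 → 3.80%.

3.80%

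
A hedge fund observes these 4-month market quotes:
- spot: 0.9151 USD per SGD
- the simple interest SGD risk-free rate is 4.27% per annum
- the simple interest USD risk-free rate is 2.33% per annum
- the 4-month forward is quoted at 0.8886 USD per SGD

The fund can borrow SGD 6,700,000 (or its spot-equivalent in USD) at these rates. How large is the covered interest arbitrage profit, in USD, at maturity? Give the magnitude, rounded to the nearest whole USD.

USD 140,429

T = 4/12 years.
Keep in SGD, deliver into the forward: 6,700,000·1.014233333·0.8886 = USD 6,038,359.86.
Swap to USD now, deposit: 6,700,000·0.9151·1.007766667 = USD 6,178,788.76.
The quoted forward undervalues SGD, so borrow SGD, convert to USD at spot, deposit the USD at 2.33%, and buy SGD forward at 0.8886 to cover the loan.
Arbitrage profit = |6,038,359.86 − 6,178,788.76| = USD 140,429.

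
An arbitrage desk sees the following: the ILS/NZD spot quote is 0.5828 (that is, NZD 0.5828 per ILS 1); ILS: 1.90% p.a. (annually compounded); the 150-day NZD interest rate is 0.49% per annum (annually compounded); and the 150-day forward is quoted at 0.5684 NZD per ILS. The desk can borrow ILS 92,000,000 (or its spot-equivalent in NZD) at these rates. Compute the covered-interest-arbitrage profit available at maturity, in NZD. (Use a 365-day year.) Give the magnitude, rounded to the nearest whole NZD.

NZD 1,026,563

T = 150/365 years.
Invest the ILS and cover forward: 92,000,000 × 1.0077649596 × 0.5684 = NZD 52,698,851.48.
Convert at spot and invest in NZD: 92,000,000 × 0.5828 × 1.0020108001 = NZD 53,725,414.28.
The quoted forward undervalues ILS, so borrow ILS, convert to NZD at spot, deposit the NZD at 0.49%, and buy ILS forward at 0.5684 to cover the loan.
The gap between the two covered legs is NZD 1,026,563.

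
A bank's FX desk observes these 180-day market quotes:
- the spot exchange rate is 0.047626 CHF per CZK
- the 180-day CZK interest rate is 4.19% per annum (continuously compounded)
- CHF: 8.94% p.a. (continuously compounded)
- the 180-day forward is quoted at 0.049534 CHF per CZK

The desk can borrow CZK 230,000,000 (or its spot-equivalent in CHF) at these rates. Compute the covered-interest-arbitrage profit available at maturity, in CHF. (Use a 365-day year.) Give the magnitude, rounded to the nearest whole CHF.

CHF 182,960

T = 180/365 years.
Route A — deposit CZK, sell forward: 230,000,000 × 1.0208779718 × 0.049534 = CHF 11,630,678.97.
Route B — convert at spot, deposit CHF: 230,000,000 × 0.047626 × 1.0450739738 = CHF 11,447,719.41.
The quoted forward overvalues CZK, so borrow CHF, buy CZK at spot, deposit the CZK at 4.19%, and sell the proceeds forward at 0.049534.
Profit = 11,630,678.97 − 11,447,719.41 = CHF 182,960.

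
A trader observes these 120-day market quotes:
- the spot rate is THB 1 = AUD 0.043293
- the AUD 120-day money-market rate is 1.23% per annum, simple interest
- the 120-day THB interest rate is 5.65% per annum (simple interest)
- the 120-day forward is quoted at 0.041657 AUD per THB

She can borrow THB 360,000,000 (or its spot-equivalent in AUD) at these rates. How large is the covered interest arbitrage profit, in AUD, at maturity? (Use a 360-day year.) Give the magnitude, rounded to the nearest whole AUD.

T = 120/360 years.
Route A — deposit THB, sell forward: 360,000,000 × 1.0188333333 × 0.041657 = AUD 15,278,954.46.
Route B — convert at spot, deposit AUD: 360,000,000 × 0.043293 × 1.004100 = AUD 15,649,380.47.
The quoted forward undervalues THB, so borrow THB, convert to AUD at spot, deposit the AUD at 1.23%, and buy THB forward at 0.041657 to cover the loan.
Arbitrage profit = |15,278,954.46 − 15,649,380.47| = AUD 370,426.

AUD 370,426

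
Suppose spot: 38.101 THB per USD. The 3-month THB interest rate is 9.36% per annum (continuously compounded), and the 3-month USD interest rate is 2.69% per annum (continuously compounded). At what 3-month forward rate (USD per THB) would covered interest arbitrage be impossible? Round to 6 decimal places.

0.025812

T = 3/12 years.
THB growth factor: e^(0.0936×3/12) = 1.0236759.
USD accumulates by e^(0.0269×3/12) = 1.0067477.
So F = 38.101 × 1.0236759 / 1.0067477 = 38.74166 (THB/USD).
Invert for USD per THB: 1 / 38.74166 = 0.025812.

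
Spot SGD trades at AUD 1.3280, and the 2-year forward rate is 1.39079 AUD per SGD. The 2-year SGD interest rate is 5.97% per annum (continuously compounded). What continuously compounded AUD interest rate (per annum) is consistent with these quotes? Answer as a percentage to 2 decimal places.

T = 2 years.
F/S = 1.39079/1.328 = 1.0472816 = (growth of AUD) / (growth of SGD).
SGD growth factor: e^(0.0597×2) = 1.1268206.
Hence g_AUD = 1.1800985.
r = ln(1.1800985)/2 = 0.082799 → 8.28%.

8.28%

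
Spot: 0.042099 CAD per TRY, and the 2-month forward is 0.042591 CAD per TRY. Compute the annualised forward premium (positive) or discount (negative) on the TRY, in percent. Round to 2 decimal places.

T = 2/12 years.
(F − S)/S = (0.042591 − 0.042099)/0.042099 = 0.0116867.
Per annum: 0.0116867 / (2/12) = 0.070120 = 7.01%.

+7.01%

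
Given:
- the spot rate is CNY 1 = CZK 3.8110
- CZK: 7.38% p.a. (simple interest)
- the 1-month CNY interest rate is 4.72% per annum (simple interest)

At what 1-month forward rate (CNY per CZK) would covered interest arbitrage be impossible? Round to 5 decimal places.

T = 1/12 years.
CZK accumulates by 1 + 0.0738×1/12 = 1.006150.
CNY accumulates by 1 + 0.0472×1/12 = 1.0039333.
So F = 3.811 × 1.006150 / 1.0039333 = 3.819415 (CZK/CNY).
Invert for CNY per CZK: 1 / 3.819415 = 0.26182.

0.26182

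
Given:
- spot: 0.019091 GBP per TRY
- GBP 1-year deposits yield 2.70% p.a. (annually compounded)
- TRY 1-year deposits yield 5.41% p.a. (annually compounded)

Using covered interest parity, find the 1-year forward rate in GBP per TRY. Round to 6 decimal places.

T = 1 year.
GBP accumulates by (1 + 0.0270)^1 = 1.027000.
TRY accumulates by (1 + 0.0541)^1 = 1.054100.
Forward (GBP per TRY) = 0.019091 × 1.027000 / 1.054100 = 0.01860019.

0.018600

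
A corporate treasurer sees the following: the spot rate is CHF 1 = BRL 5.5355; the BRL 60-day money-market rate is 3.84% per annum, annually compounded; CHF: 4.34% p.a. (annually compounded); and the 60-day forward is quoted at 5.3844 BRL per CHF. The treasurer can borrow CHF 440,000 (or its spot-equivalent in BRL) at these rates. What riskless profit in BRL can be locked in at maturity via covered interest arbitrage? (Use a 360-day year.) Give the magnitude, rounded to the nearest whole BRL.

T = 60/360 years.
Keep in CHF, deliver into the forward: 440,000·1.007105897·5.3844 = BRL 2,385,970.84.
Swap to BRL now, deposit: 440,000·5.5355·1.006299939 = BRL 2,450,964.26.
The quoted forward undervalues CHF, so borrow CHF, convert to BRL at spot, deposit the BRL at 3.84%, and buy CHF forward at 5.3844 to cover the loan.
Arbitrage profit = |2,385,970.84 − 2,450,964.26| = BRL 64,993.

BRL 64,993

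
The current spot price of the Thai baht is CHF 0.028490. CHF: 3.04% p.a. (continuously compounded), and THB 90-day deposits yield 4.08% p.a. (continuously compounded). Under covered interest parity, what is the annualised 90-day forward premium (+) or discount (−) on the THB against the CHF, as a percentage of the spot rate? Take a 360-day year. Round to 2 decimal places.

T = 90/360 years.
F = S · g_CHF/g_THB = 0.02849 × 1.007629/1.0102522 = 0.028416023.
(F − S)/S ÷ T = (0.028416023 − 0.02849)/0.02849/(90/360) = -0.010386 → -1.04%.

-1.04%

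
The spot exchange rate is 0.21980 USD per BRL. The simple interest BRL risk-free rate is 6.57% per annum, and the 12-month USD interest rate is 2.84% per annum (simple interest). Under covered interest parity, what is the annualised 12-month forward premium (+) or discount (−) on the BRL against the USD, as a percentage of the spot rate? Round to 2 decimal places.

T = 1 year.
F = S · g_USD/g_BRL = 0.2198 × 1.028400/1.065700 = 0.21210690.
(F − S)/S ÷ T = (0.21210690 − 0.2198)/0.2198/1 = -0.035000 → -3.50%.

-3.50%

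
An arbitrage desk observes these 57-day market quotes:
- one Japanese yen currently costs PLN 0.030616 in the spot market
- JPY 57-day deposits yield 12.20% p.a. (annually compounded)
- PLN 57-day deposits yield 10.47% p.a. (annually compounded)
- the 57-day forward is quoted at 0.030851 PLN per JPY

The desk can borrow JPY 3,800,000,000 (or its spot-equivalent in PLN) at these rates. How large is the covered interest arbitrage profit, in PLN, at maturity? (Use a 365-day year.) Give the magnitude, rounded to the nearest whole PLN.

PLN 1,196,288

T = 57/365 years.
Invest the JPY and cover forward: 3,800,000,000 × 1.01813907077 × 0.030851 = PLN 119,360,312.19.
Convert at spot and invest in PLN: 3,800,000,000 × 0.030616 × 1.01567141037 = PLN 118,164,024.42.
The quoted forward overvalues JPY, so borrow PLN, buy JPY at spot, deposit the JPY at 12.20%, and sell the proceeds forward at 0.030851.
Profit = 119,360,312.19 − 118,164,024.42 = PLN 1,196,288.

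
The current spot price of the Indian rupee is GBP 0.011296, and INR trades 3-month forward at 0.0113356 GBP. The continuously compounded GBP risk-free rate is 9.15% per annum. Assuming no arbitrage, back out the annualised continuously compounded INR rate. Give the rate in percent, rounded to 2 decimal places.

T = 3/12 years.
CIP gives F = S · g_GBP/g_INR, so g_GBP/g_INR = 0.0113356/0.011296 = 1.0035057.
GBP growth factor: e^(0.0915×3/12) = 1.0231386.
That pins the INR growth at 1.0195643.
Take logs: ln 1.0195643 / (3/12) = 0.077502, so 7.75%.

7.75%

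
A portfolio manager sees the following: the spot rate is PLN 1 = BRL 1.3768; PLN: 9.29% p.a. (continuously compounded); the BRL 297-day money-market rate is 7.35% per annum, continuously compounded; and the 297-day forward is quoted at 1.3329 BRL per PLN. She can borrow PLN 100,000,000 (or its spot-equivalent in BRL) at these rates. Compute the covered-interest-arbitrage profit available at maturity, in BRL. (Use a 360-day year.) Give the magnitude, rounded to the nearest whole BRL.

BRL 2,379,532

T = 297/360 years.
Route A — deposit PLN, sell forward: 100,000,000 × 1.07965603036 × 1.3329 = BRL 143,907,352.29.
Route B — convert at spot, deposit BRL: 100,000,000 × 1.3768 × 1.06251368316 = BRL 146,286,883.90.
The quoted forward undervalues PLN, so borrow PLN, convert to BRL at spot, deposit the BRL at 7.35%, and buy PLN forward at 1.3329 to cover the loan.
Arbitrage profit = |143,907,352.29 − 146,286,883.90| = BRL 2,379,532.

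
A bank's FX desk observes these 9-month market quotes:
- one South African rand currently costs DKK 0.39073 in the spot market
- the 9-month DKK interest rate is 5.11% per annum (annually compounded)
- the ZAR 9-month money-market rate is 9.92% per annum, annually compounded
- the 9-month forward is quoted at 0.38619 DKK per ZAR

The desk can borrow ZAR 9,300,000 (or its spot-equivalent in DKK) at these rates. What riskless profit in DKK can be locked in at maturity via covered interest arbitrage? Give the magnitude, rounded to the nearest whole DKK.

DKK 83,413

T = 9/12 years.
Keep in ZAR, deliver into the forward: 9,300,000·1.073513573·0.38619 = DKK 3,855,595.92.
Swap to DKK now, deposit: 9,300,000·0.39073·1.038085266 = DKK 3,772,182.82.
The quoted forward overvalues ZAR, so borrow DKK, buy ZAR at spot, deposit the ZAR at 9.92%, and sell the proceeds forward at 0.38619.
Profit = 3,855,595.92 − 3,772,182.82 = DKK 83,413.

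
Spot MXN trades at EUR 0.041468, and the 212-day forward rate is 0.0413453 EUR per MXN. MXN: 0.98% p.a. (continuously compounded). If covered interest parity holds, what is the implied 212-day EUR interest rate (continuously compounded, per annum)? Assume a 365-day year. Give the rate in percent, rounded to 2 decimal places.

0.47%

T = 212/365 years.
CIP gives F = S · g_EUR/g_MXN, so g_EUR/g_MXN = 0.0413453/0.041468 = 0.9970411.
MXN growth factor: e^(0.0098×212/365) = 1.0057083.
That pins the EUR growth at 1.0027325.
r = ln(1.0027325)/(212/365) = 0.004698 → 0.47%.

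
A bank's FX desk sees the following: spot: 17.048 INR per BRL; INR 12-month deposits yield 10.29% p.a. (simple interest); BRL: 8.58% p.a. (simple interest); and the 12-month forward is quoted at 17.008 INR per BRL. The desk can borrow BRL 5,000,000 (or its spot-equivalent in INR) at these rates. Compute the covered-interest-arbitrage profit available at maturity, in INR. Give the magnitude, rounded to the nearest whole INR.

T = 1 year.
Keep in BRL, deliver into the forward: 5,000,000·1.085800·17.008 = INR 92,336,432.00.
Swap to INR now, deposit: 5,000,000·17.048·1.102900 = INR 94,011,196.00.
The quoted forward undervalues BRL, so borrow BRL, convert to INR at spot, deposit the INR at 10.29%, and buy BRL forward at 17.008 to cover the loan.
Profit = 94,011,196.00 − 92,336,432.00 = INR 1,674,764.

INR 1,674,764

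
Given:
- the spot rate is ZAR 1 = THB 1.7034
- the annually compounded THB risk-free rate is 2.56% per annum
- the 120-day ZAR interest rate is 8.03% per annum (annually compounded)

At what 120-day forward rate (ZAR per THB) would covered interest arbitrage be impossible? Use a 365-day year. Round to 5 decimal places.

T = 120/365 years.
Growth of 1 THB over T: (1 + 0.0256)^(120/365) = 1.0083451.
ZAR growth factor: (1 + 0.0803)^(120/365) = 1.0257187.
Forward (THB per ZAR) = 1.7034 × 1.0083451 / 1.0257187 = 1.674548.
Quoted the other way: 1/1.674548 = 0.59718 ZAR per THB.

0.59718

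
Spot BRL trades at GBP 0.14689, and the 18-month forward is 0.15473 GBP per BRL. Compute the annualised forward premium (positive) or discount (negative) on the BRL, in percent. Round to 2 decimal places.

+3.56%

T = 18/12 years.
Period premium: (0.15473 − 0.14689)/0.14689 = 0.0533733.
×(1/T) gives 3.56% p.a.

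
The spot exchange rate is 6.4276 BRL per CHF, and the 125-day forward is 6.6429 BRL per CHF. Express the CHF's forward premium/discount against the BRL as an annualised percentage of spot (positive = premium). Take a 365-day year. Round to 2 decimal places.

T = 125/365 years.
Period premium: (6.6429 − 6.4276)/6.4276 = 0.0334962.
×(1/T) gives 9.78% p.a.

+9.78%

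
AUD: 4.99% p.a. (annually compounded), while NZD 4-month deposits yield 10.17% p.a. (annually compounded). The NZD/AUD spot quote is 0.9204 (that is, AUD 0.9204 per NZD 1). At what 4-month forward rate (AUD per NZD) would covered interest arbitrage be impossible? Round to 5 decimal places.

T = 4/12 years.
Growth of 1 AUD over T: (1 + 0.0499)^(4/12) = 1.0163641.
Growth of 1 NZD over T: (1 + 0.1017)^(4/12) = 1.0328116.
So F = 0.9204 × 1.0163641 / 1.0328116 = 0.9057427 (AUD/NZD).

0.90574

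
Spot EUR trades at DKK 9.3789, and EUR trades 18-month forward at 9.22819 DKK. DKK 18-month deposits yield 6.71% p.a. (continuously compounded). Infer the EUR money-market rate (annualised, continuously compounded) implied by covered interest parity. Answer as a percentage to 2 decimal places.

T = 18/12 years.
By CIP, F/S equals the DKK-to-EUR growth ratio: 9.22819/9.3789 = 0.9839310.
The DKK side grows by e^(0.0671×18/12) = 1.1058895.
That pins the EUR growth at 1.1239503.
r = ln(1.1239503)/(18/12) = 0.077900 → 7.79%.

7.79%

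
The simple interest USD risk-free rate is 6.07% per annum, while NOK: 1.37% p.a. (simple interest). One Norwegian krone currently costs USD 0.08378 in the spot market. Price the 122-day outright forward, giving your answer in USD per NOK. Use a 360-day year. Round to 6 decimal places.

0.085108

T = 122/360 years.
USD accumulates by 1 + 0.0607×122/360 = 1.0205706.
Growth of 1 NOK over T: 1 + 0.0137×122/360 = 1.0046428.
So F = 0.08378 × 1.0205706 / 1.0046428 = 0.08510826 (USD/NOK).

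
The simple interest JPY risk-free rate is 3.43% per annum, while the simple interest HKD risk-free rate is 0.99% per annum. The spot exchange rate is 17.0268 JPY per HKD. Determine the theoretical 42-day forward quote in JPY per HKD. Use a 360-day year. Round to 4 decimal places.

17.0752

T = 42/360 years.
JPY growth factor: 1 + 0.0343×42/360 = 1.00400167.
HKD growth factor: 1 + 0.0099×42/360 = 1.001155.
So F = 17.0268 × 1.00400167 / 1.001155 = 17.075214 (JPY/HKD).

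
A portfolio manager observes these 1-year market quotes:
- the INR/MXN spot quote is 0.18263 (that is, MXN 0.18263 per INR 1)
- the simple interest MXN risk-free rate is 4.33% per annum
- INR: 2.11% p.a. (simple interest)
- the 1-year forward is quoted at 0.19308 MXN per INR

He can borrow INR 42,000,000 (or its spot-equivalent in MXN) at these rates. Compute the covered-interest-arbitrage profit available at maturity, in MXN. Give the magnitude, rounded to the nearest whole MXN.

T = 1 year.
Keep in INR, deliver into the forward: 42,000,000·1.021100·0.19308 = MXN 8,280,467.50.
Swap to MXN now, deposit: 42,000,000·0.18263·1.043300 = MXN 8,002,590.92.
The quoted forward overvalues INR, so borrow MXN, buy INR at spot, deposit the INR at 2.11%, and sell the proceeds forward at 0.19308.
Arbitrage profit = |8,280,467.50 − 8,002,590.92| = MXN 277,877.

MXN 277,877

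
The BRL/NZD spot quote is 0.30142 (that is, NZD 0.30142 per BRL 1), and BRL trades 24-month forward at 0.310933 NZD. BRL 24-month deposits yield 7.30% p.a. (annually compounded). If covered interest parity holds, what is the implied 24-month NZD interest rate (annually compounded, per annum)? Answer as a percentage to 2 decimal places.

8.98%

T = 2 years.
CIP gives F = S · g_NZD/g_BRL, so g_NZD/g_BRL = 0.310933/0.30142 = 1.0315606.
The BRL side grows by (1 + 0.0730)^2 = 1.151329.
Hence g_NZD = 1.1876656.
r = 1.1876656^(1/2) − 1 = 0.089801 → 8.98%.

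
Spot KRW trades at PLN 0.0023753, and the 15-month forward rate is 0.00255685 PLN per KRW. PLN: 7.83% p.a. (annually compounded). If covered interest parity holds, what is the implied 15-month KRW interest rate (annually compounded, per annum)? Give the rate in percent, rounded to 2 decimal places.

1.66%

T = 15/12 years.
F/S = 0.00255685/0.0023753 = 1.0764325 = (growth of PLN) / (growth of KRW).
The PLN side grows by (1 + 0.0783)^(15/12) = 1.0988148.
So the KRW growth factor = 1.020793.
r = 1.020793^(12/15) − 1 = 0.016600 → 1.66%.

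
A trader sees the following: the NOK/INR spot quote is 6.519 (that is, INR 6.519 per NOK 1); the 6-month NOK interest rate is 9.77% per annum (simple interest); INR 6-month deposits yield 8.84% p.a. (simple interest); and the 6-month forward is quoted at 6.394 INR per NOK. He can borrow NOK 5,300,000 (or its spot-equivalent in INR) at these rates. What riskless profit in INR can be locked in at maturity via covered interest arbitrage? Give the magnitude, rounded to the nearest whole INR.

INR 534,202

T = 6/12 years.
Keep in NOK, deliver into the forward: 5,300,000·1.048850·6.394 = INR 35,543,638.57.
Swap to INR now, deposit: 5,300,000·6.519·1.044200 = INR 36,077,840.94.
The quoted forward undervalues NOK, so borrow NOK, convert to INR at spot, deposit the INR at 8.84%, and buy NOK forward at 6.394 to cover the loan.
The gap between the two covered legs is INR 534,202.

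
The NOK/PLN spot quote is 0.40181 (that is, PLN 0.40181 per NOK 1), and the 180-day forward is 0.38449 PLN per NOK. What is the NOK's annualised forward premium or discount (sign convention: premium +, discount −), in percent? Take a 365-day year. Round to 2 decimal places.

-8.74%

T = 180/365 years.
NOK trades forward at -4.31050% vs spot over the period.
Per annum: -0.0431050 / (180/365) = -0.087407 = -8.74%.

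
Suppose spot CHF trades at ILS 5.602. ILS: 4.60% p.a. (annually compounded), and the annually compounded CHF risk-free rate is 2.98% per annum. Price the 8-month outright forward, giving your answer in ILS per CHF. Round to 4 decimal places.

T = 8/12 years.
Growth of 1 ILS over T: (1 + 0.0460)^(8/12) = 1.0304362.
Growth of 1 CHF over T: (1 + 0.0298)^(8/12) = 1.0197693.
So F = 5.602 × 1.0304362 / 1.0197693 = 5.660598 (ILS/CHF).

5.6606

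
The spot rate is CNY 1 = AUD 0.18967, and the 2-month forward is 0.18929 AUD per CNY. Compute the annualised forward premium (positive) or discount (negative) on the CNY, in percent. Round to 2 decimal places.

T = 2/12 years.
CNY trades forward at -0.20035% vs spot over the period.
×(1/T) gives -1.20% p.a.

-1.20%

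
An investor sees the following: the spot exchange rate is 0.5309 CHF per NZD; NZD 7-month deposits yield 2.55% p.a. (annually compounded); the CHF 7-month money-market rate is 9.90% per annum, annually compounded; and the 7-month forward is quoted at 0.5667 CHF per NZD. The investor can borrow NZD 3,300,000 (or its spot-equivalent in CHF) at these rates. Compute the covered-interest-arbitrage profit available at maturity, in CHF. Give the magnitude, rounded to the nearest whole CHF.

T = 7/12 years.
Keep in NZD, deliver into the forward: 3,300,000·1.014796914·0.5667 = CHF 1,897,781.86.
Swap to CHF now, deposit: 3,300,000·0.5309·1.056611469 = CHF 1,851,151.60.
The quoted forward overvalues NZD, so borrow CHF, buy NZD at spot, deposit the NZD at 2.55%, and sell the proceeds forward at 0.5667.
The gap between the two covered legs is CHF 46,630.

CHF 46,630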